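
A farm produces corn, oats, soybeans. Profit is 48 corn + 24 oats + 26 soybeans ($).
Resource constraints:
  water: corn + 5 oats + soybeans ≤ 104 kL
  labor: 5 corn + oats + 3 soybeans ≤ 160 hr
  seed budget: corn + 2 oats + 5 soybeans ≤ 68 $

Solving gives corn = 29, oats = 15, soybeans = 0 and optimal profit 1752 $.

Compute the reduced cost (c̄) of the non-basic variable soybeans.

Binding: water and labor. Non-binding: seed budget (9 unused).
Slack constraints have shadow price 0 (complementary slackness).
From A_Bᵀ y = c: 1·y_water + 5·y_labor = 48; 5·y_water + 1·y_labor = 24.
This yields shadow prices y_water = 3, y_labor = 9.
Reduced cost of soybeans: c₃ − yᵀa₃ = 26 − (3·1 + 9·3) = 26 − 30 = -4.

-4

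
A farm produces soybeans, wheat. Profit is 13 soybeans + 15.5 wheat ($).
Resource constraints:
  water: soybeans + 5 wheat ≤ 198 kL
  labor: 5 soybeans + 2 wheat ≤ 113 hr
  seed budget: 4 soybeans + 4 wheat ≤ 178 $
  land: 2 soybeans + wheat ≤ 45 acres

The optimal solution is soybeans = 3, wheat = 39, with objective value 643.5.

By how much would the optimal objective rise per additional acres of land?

5.5

Check each constraint at x*: water 198/198 (tight); labor 93/113 (slack 20); seed budget 168/178 (slack 10); land 45/45 (tight).
Slack constraints have shadow price 0 (complementary slackness).
The binding rows give the dual system: 1·y_water + 2·y_land = 13 and 5·y_water + 1·y_land = 15.5.
This yields shadow prices y_water = 2, y_land = 5.5.
Shadow price of land = 5.5.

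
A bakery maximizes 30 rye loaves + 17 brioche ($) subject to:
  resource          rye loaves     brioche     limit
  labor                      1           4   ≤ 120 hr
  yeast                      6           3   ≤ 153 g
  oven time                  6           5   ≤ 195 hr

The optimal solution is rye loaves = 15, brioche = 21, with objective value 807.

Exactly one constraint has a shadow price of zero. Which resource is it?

labor: 99/120 (slack 21)
yeast: 153/153 (binding)
oven time: 195/195 (binding)
By complementary slackness, a constraint with positive slack has shadow price 0 → labor.

labor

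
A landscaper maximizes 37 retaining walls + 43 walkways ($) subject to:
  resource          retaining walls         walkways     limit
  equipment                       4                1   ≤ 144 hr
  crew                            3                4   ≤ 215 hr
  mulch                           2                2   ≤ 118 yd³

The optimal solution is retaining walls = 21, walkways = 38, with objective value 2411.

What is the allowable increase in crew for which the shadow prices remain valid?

21

Binding constraints: crew, mulch. The basis is B = [[3,4],[2,2]] with det -2.
Per unit increase in crew, x* moves by d = (-1, 1).
The basis stays optimal until retaining walls reaches 0; allowable increase = 21 hr.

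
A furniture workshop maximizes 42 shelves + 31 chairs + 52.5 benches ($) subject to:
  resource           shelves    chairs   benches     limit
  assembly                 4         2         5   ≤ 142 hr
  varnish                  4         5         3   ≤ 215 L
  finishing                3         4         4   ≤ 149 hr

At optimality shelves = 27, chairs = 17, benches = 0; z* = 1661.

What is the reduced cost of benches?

At the optimum: assembly uses 142 of 142 (binding); varnish uses 193 of 215 (slack = 22); finishing uses 149 of 149 (binding).
Slack constraints have shadow price 0 (complementary slackness).
The binding rows give the dual system: 4·y_assembly + 3·y_finishing = 42 and 2·y_assembly + 4·y_finishing = 31.
Solving: y_assembly = 7.5, y_finishing = 4.
Reduced cost of benches: c₃ − yᵀa₃ = 52.5 − (7.5·5 + 4·4) = 52.5 − 53.5 = -1.

-1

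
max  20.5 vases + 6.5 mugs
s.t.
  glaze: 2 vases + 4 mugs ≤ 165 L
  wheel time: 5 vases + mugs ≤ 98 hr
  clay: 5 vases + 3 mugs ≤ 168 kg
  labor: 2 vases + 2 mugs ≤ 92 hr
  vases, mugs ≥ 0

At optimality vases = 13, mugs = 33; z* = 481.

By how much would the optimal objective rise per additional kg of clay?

0

At the optimum: glaze uses 158 of 165 (slack = 7); wheel time uses 98 of 98 (binding); clay uses 164 of 168 (slack = 4); labor uses 92 of 92 (binding).
By complementary slackness, y = 0 for the non-binding constraints.
The binding rows give the dual system: 5·y_wheel time + 2·y_labor = 20.5 and 1·y_wheel time + 2·y_labor = 6.5.
This yields shadow prices y_wheel time = 3.5, y_labor = 1.5.
Shadow price of clay = 0.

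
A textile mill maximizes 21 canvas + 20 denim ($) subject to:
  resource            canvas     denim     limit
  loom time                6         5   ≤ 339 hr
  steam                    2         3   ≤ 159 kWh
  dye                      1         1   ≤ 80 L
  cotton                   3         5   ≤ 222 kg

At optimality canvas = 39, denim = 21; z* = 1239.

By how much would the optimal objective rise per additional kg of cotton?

Check each constraint at x*: loom time 339/339 (tight); steam 141/159 (slack 18); dye 60/80 (slack 20); cotton 222/222 (tight).
Since steam, dye are not tight, their duals are 0.
From A_Bᵀ y = c: 6·y_loom time + 3·y_cotton = 21; 5·y_loom time + 5·y_cotton = 20.
Solving: y_loom time = 3, y_cotton = 1.
Shadow price of cotton = 1.

1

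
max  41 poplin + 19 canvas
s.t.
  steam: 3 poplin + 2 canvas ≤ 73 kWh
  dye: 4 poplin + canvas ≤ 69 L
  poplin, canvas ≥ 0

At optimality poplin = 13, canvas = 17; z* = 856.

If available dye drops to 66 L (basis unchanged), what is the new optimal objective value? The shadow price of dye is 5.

841

Δb = -3, so new z* = 856 + (5)·(-3) = 856 − 15 = 841.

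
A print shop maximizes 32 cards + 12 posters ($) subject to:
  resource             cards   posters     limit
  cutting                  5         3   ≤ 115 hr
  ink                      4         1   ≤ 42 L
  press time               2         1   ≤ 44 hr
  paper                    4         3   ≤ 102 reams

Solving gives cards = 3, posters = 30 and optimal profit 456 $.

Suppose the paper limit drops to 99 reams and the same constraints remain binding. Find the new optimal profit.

450

Binding: ink and paper. Non-binding: cutting (10 unused), press time (8 unused).
By complementary slackness, y = 0 for the non-binding constraints.
From A_Bᵀ y = c: 4·y_ink + 4·y_paper = 32; 1·y_ink + 3·y_paper = 12.
Solving: y_ink = 6, y_paper = 2.
Δz = y_paper·Δb = 2 × (-3) = -6, so new z* = 456 − 6 = 450.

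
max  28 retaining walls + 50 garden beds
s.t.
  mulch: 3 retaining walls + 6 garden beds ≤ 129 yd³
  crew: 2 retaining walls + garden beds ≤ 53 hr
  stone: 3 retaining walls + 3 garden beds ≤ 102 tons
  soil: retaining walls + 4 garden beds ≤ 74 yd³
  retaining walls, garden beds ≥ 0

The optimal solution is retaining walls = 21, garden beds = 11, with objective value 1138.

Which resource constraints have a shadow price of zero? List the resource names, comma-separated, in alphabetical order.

mulch: 129/129 (binding)
crew: 53/53 (binding)
stone: 96/102 (slack 6)
soil: 65/74 (slack 9)
By complementary slackness, a constraint with positive slack has shadow price 0 → soil, stone.

soil, stone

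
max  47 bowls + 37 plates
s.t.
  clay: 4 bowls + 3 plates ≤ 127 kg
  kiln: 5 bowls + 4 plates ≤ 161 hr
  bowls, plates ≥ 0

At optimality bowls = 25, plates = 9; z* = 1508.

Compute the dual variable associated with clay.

3

At the optimum: clay uses 127 of 127 (binding); kiln uses 161 of 161 (binding).
Dual feasibility on the basic columns requires 4·y_clay + 5·y_kiln = 47, 3·y_clay + 4·y_kiln = 37.
→ y_clay = 3 and y_kiln = 7.
Shadow price of clay = 3.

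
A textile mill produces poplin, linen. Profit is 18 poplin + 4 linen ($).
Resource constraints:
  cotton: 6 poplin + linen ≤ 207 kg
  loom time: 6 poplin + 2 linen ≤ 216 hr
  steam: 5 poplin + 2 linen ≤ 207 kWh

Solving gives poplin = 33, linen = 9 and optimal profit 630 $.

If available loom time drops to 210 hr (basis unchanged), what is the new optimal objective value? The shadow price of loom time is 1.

Δb = -6, so new z* = 630 + (1)·(-6) = 630 − 6 = 624.

624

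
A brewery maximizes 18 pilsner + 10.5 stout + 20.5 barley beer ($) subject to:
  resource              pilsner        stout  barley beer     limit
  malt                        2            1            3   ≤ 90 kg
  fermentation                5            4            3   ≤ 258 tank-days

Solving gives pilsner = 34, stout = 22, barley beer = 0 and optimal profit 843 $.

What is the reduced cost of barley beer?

At the optimum: malt uses 90 of 90 (binding); fermentation uses 258 of 258 (binding).
From A_Bᵀ y = c: 2·y_malt + 5·y_fermentation = 18; 1·y_malt + 4·y_fermentation = 10.5.
Solving: y_malt = 6.5, y_fermentation = 1.
Reduced cost of barley beer: c₃ − yᵀa₃ = 20.5 − (6.5·3 + 1·3) = 20.5 − 22.5 = -2.

-2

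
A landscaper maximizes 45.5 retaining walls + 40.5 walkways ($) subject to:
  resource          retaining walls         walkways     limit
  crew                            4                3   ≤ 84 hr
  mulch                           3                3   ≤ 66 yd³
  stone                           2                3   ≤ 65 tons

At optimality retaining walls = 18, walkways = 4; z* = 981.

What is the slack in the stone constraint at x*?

stone used = 2·18 + 3·4 = 48; slack = 65 − 48 = 17.

17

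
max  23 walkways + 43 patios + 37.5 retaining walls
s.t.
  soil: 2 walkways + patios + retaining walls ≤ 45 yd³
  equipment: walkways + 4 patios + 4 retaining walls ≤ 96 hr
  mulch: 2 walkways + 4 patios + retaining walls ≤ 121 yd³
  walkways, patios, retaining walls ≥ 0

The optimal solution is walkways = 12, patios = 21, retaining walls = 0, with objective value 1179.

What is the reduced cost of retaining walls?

-5.5

At the optimum: soil uses 45 of 45 (binding); equipment uses 96 of 96 (binding); mulch uses 108 of 121 (slack = 13).
Slack constraints have shadow price 0 (complementary slackness).
The binding rows give the dual system: 2·y_soil + 1·y_equipment = 23 and 1·y_soil + 4·y_equipment = 43.
This yields shadow prices y_soil = 7, y_equipment = 9.
Reduced cost of retaining walls: c₃ − yᵀa₃ = 37.5 − (7·1 + 9·4) = 37.5 − 43 = -5.5.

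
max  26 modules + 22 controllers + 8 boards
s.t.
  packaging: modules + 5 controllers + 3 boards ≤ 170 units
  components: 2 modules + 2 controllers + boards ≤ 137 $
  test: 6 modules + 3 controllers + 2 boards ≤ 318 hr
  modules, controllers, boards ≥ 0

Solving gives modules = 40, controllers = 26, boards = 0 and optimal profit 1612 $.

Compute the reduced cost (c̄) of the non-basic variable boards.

-6

At the optimum: packaging uses 170 of 170 (binding); components uses 132 of 137 (slack = 5); test uses 318 of 318 (binding).
Since components is not tight, its dual is 0.
From A_Bᵀ y = c: 1·y_packaging + 6·y_test = 26; 5·y_packaging + 3·y_test = 22.
→ y_packaging = 2 and y_test = 4.
Reduced cost of boards: c₃ − yᵀa₃ = 8 − (2·3 + 4·2) = 8 − 14 = -6.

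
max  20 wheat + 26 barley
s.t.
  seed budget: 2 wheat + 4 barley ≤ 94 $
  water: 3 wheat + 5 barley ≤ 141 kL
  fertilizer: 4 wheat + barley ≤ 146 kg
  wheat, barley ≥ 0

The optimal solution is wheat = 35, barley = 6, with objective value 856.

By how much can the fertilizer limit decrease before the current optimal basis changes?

122.5

Binding constraints: seed budget, fertilizer. The basis is B = [[2,4],[4,1]] with det -14.
Per unit decrease in fertilizer, x* moves by d = (-0.2857, 0.1429).
The basis stays optimal until wheat reaches 0; allowable decrease = 122.5 kg.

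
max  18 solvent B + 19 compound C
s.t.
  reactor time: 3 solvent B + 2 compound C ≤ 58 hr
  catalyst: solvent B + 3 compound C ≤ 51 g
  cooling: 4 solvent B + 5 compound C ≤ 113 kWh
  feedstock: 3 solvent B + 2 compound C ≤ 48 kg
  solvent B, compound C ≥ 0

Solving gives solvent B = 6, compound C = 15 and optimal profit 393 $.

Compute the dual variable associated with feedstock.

Binding: catalyst and feedstock. Non-binding: reactor time (10 unused), cooling (14 unused).
By complementary slackness, y = 0 for the non-binding constraints.
The binding rows give the dual system: 1·y_catalyst + 3·y_feedstock = 18 and 3·y_catalyst + 2·y_feedstock = 19.
This yields shadow prices y_catalyst = 3, y_feedstock = 5.
Shadow price of feedstock = 5.

5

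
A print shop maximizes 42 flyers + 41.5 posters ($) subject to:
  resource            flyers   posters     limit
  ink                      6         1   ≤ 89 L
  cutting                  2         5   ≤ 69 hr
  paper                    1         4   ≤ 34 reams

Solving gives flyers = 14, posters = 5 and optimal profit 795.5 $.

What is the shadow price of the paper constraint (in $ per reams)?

At the optimum: ink uses 89 of 89 (binding); cutting uses 53 of 69 (slack = 16); paper uses 34 of 34 (binding).
By complementary slackness, y = 0 for the non-binding constraint.
Dual feasibility on the basic columns requires 6·y_ink + 1·y_paper = 42, 1·y_ink + 4·y_paper = 41.5.
This yields shadow prices y_ink = 5.5, y_paper = 9.
Shadow price of paper = 9.

9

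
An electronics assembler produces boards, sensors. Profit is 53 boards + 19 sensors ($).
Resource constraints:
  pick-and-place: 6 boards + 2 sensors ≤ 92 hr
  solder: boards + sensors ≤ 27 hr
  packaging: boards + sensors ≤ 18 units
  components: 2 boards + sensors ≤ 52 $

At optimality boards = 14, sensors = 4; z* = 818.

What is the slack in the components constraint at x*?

components used = 2·14 + 1·4 = 32; slack = 52 − 32 = 20.

20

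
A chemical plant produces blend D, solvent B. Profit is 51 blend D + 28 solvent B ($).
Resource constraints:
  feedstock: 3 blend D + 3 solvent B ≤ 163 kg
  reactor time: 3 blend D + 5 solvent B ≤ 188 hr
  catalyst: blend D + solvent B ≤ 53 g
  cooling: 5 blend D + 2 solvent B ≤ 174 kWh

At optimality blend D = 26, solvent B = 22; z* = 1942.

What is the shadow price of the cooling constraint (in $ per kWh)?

9

At the optimum: feedstock uses 144 of 163 (slack = 19); reactor time uses 188 of 188 (binding); catalyst uses 48 of 53 (slack = 5); cooling uses 174 of 174 (binding).
Slack constraints have shadow price 0 (complementary slackness).
Dual feasibility on the basic columns requires 3·y_reactor time + 5·y_cooling = 51, 5·y_reactor time + 2·y_cooling = 28.
Solving: y_reactor time = 2, y_cooling = 9.
Shadow price of cooling = 9.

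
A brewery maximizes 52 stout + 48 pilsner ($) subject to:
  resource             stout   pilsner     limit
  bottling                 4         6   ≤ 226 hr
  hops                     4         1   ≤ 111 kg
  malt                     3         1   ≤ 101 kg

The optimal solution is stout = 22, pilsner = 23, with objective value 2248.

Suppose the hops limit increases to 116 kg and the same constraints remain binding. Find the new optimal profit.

Check each constraint at x*: bottling 226/226 (tight); hops 111/111 (tight); malt 89/101 (slack 12).
By complementary slackness, y = 0 for the non-binding constraint.
The binding rows give the dual system: 4·y_bottling + 4·y_hops = 52 and 6·y_bottling + 1·y_hops = 48.
This yields shadow prices y_bottling = 7, y_hops = 6.
Δz = y_hops·Δb = 6 × (5) = 30, so new z* = 2248 + 30 = 2278.

2278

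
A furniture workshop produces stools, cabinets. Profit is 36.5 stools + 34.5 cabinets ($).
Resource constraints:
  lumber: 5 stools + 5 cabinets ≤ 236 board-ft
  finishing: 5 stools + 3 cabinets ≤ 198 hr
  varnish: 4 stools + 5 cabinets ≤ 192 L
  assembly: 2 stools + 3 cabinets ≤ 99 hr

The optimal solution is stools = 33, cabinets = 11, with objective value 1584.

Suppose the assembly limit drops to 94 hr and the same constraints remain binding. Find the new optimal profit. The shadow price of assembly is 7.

1549

Δb = -5, so new z* = 1584 + (7)·(-5) = 1584 − 35 = 1549.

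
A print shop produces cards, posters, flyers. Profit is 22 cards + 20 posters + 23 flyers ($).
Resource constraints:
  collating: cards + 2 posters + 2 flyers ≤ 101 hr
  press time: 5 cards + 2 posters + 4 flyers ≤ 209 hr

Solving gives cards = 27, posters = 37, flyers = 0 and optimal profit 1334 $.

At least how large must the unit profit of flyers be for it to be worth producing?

Both collating and press time are binding at x*.
The binding rows give the dual system: 1·y_collating + 5·y_press time = 22 and 2·y_collating + 2·y_press time = 20.
Solving: y_collating = 7, y_press time = 3.
flyers enters the basis when its profit ≥ yᵀa₃ = 7·2 + 3·4 = 26.

26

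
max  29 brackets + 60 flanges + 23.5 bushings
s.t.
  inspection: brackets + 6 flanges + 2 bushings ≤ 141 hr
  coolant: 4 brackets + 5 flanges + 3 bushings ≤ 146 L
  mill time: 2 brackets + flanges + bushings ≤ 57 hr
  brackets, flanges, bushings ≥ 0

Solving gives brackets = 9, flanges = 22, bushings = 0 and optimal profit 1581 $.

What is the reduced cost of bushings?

-4.5

Binding: inspection and coolant. Non-binding: mill time (17 unused).
By complementary slackness, y = 0 for the non-binding constraint.
Dual feasibility on the basic columns requires 1·y_inspection + 4·y_coolant = 29, 6·y_inspection + 5·y_coolant = 60.
Solving: y_inspection = 5, y_coolant = 6.
Reduced cost of bushings: c₃ − yᵀa₃ = 23.5 − (5·2 + 6·3) = 23.5 − 28 = -4.5.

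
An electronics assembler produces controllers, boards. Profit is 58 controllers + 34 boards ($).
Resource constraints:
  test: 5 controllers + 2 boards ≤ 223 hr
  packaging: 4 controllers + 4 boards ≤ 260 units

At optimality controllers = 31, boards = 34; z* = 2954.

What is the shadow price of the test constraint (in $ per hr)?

8

Both test and packaging are binding at x*.
The binding rows give the dual system: 5·y_test + 4·y_packaging = 58 and 2·y_test + 4·y_packaging = 34.
This yields shadow prices y_test = 8, y_packaging = 4.5.
Shadow price of test = 8.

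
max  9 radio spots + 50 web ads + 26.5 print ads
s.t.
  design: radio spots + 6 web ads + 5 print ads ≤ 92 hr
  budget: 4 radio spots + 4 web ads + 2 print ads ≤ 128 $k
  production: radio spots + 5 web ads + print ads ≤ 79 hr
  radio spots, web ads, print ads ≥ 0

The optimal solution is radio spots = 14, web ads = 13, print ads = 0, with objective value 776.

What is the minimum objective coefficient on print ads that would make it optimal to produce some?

29

At the optimum: design uses 92 of 92 (binding); budget uses 108 of 128 (slack = 20); production uses 79 of 79 (binding).
Since budget is not tight, its dual is 0.
The binding rows give the dual system: 1·y_design + 1·y_production = 9 and 6·y_design + 5·y_production = 50.
→ y_design = 5 and y_production = 4.
print ads enters the basis when its profit ≥ yᵀa₃ = 5·5 + 4·1 = 29.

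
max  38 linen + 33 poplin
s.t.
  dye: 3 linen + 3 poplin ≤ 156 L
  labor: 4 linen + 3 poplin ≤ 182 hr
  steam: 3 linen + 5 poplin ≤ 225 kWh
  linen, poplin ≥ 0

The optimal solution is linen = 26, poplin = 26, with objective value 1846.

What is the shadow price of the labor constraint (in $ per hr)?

Binding: dye and labor. Non-binding: steam (17 unused).
By complementary slackness, y = 0 for the non-binding constraint.
From A_Bᵀ y = c: 3·y_dye + 4·y_labor = 38; 3·y_dye + 3·y_labor = 33.
This yields shadow prices y_dye = 6, y_labor = 5.
Shadow price of labor = 5.

5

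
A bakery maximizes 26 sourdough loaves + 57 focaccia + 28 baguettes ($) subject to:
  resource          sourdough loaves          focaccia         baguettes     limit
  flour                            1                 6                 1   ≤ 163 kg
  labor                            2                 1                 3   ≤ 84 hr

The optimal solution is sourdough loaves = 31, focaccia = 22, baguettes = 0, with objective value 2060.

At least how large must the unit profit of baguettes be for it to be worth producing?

35

Check each constraint at x*: flour 163/163 (tight); labor 84/84 (tight).
The binding rows give the dual system: 1·y_flour + 2·y_labor = 26 and 6·y_flour + 1·y_labor = 57.
Solving: y_flour = 8, y_labor = 9.
baguettes enters the basis when its profit ≥ yᵀa₃ = 8·1 + 9·3 = 35.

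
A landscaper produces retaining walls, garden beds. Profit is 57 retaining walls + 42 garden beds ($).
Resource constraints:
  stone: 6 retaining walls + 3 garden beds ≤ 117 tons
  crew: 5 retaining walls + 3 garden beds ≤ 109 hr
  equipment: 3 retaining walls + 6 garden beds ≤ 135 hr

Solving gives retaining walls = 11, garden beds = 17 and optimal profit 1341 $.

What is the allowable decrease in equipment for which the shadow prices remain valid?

76.5

Binding constraints: stone, equipment. The basis is B = [[6,3],[3,6]] with det 27.
Per unit decrease in equipment, x* moves by d = (0.1111, -0.2222).
The basis stays optimal until garden beds reaches 0; allowable decrease = 76.5 hr.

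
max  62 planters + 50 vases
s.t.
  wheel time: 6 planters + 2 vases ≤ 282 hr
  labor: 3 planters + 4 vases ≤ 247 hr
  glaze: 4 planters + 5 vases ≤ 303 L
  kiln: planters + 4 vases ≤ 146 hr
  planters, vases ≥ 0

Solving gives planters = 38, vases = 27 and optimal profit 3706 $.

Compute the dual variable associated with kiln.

Check each constraint at x*: wheel time 282/282 (tight); labor 222/247 (slack 25); glaze 287/303 (slack 16); kiln 146/146 (tight).
Slack constraints have shadow price 0 (complementary slackness).
The binding rows give the dual system: 6·y_wheel time + 1·y_kiln = 62 and 2·y_wheel time + 4·y_kiln = 50.
This yields shadow prices y_wheel time = 9, y_kiln = 8.
Shadow price of kiln = 8.

8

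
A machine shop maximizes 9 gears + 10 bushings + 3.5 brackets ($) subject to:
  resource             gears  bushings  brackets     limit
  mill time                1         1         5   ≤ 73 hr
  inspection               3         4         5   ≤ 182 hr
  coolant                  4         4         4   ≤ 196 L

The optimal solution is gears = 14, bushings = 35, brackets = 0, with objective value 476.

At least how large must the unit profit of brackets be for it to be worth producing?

11

Check each constraint at x*: mill time 49/73 (slack 24); inspection 182/182 (tight); coolant 196/196 (tight).
Slack constraints have shadow price 0 (complementary slackness).
The binding rows give the dual system: 3·y_inspection + 4·y_coolant = 9 and 4·y_inspection + 4·y_coolant = 10.
This yields shadow prices y_inspection = 1, y_coolant = 1.5.
brackets enters the basis when its profit ≥ yᵀa₃ = 1·5 + 1.5·4 = 11.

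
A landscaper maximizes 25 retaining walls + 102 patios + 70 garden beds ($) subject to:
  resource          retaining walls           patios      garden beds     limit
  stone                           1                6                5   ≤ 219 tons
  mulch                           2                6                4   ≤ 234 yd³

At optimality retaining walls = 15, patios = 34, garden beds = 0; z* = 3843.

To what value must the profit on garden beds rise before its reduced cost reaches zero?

77

Check each constraint at x*: stone 219/219 (tight); mulch 234/234 (tight).
From A_Bᵀ y = c: 1·y_stone + 2·y_mulch = 25; 6·y_stone + 6·y_mulch = 102.
→ y_stone = 9 and y_mulch = 8.
garden beds enters the basis when its profit ≥ yᵀa₃ = 9·5 + 8·4 = 77.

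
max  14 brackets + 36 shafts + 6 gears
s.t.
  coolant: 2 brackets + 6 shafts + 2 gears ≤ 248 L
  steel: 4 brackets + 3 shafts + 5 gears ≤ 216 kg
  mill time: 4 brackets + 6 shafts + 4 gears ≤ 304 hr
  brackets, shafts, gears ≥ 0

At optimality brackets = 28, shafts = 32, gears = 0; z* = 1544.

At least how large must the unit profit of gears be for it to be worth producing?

14

At the optimum: coolant uses 248 of 248 (binding); steel uses 208 of 216 (slack = 8); mill time uses 304 of 304 (binding).
Since steel is not tight, its dual is 0.
From A_Bᵀ y = c: 2·y_coolant + 4·y_mill time = 14; 6·y_coolant + 6·y_mill time = 36.
This yields shadow prices y_coolant = 5, y_mill time = 1.
gears enters the basis when its profit ≥ yᵀa₃ = 5·2 + 1·4 = 14.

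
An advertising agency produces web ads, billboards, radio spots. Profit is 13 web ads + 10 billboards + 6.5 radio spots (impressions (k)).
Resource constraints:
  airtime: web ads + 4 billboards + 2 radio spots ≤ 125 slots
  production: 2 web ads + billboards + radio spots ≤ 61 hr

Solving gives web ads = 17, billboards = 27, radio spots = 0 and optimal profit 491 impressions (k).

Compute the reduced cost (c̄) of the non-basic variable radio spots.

-1.5

Check each constraint at x*: airtime 125/125 (tight); production 61/61 (tight).
Dual feasibility on the basic columns requires 1·y_airtime + 2·y_production = 13, 4·y_airtime + 1·y_production = 10.
This yields shadow prices y_airtime = 1, y_production = 6.
Reduced cost of radio spots: c₃ − yᵀa₃ = 6.5 − (1·2 + 6·1) = 6.5 − 8 = -1.5.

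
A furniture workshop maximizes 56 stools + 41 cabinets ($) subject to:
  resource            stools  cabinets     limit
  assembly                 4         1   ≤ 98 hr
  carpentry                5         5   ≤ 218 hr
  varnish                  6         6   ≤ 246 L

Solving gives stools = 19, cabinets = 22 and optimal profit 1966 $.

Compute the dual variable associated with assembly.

5

Check each constraint at x*: assembly 98/98 (tight); carpentry 205/218 (slack 13); varnish 246/246 (tight).
By complementary slackness, y = 0 for the non-binding constraint.
From A_Bᵀ y = c: 4·y_assembly + 6·y_varnish = 56; 1·y_assembly + 6·y_varnish = 41.
Solving: y_assembly = 5, y_varnish = 6.
Shadow price of assembly = 5.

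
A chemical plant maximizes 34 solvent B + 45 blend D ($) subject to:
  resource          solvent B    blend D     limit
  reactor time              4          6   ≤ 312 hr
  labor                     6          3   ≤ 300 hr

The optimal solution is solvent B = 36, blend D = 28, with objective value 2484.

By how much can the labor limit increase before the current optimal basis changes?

Binding constraints: reactor time, labor. The basis is B = [[4,6],[6,3]] with det -24.
Per unit increase in labor, x* moves by d = (0.25, -0.1667).
The basis stays optimal until blend D reaches 0; allowable increase = 168 hr.

168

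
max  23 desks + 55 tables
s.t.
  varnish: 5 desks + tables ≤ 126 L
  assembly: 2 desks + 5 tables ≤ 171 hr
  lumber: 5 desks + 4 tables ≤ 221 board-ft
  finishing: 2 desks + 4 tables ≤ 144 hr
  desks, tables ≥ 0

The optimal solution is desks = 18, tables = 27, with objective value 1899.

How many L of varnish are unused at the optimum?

9

varnish used = 5·18 + 1·27 = 117; slack = 126 − 117 = 9.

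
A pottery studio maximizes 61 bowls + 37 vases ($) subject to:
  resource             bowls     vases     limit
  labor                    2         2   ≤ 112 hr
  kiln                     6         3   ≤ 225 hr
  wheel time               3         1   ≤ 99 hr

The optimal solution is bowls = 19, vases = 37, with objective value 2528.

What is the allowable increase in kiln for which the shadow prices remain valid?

Binding constraints: labor, kiln. The basis is B = [[2,2],[6,3]] with det -6.
Per unit increase in kiln, x* moves by d = (0.3333, -0.3333).
The basis stays optimal until wheel time becomes binding; allowable increase = 7.5 hr.

7.5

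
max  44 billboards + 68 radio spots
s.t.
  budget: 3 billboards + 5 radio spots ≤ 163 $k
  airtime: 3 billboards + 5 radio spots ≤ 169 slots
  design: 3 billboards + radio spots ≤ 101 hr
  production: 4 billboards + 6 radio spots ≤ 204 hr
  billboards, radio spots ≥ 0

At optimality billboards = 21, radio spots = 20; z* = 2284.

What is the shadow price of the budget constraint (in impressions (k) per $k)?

4

Binding: budget and production. Non-binding: airtime (6 unused), design (18 unused).
Slack constraints have shadow price 0 (complementary slackness).
The binding rows give the dual system: 3·y_budget + 4·y_production = 44 and 5·y_budget + 6·y_production = 68.
This yields shadow prices y_budget = 4, y_production = 8.
Shadow price of budget = 4.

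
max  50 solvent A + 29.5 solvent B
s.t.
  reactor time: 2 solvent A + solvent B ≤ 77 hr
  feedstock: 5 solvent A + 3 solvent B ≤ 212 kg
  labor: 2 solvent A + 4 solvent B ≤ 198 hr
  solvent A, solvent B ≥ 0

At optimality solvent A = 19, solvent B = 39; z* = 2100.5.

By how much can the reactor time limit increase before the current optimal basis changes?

7.8

Binding constraints: reactor time, feedstock. The basis is B = [[2,1],[5,3]] with det 1.
Per unit increase in reactor time, x* moves by d = (3, -5).
The basis stays optimal until solvent B reaches 0; allowable increase = 7.8 hr.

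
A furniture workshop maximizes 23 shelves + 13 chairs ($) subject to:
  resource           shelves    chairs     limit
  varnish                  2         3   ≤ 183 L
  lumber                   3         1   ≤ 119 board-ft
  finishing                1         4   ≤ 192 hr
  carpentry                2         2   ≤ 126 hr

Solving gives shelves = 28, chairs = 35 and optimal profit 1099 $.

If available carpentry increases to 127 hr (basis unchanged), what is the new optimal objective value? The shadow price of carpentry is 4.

1103

Δb = 1, so new z* = 1099 + (4)·(1) = 1099 + 4 = 1103.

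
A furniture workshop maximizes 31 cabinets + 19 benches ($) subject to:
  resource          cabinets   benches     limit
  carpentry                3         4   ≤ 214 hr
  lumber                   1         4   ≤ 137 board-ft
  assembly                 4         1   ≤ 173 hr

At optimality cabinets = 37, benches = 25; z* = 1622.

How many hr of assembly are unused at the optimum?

0

assembly used = 4·37 + 1·25 = 173; slack = 173 − 173 = 0.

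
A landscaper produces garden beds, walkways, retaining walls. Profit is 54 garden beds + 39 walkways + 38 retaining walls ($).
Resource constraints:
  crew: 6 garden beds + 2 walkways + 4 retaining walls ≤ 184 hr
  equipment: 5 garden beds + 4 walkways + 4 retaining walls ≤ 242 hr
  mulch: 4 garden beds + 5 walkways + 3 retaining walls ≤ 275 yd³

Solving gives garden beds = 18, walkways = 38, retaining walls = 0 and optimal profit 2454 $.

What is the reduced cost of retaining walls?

Check each constraint at x*: crew 184/184 (tight); equipment 242/242 (tight); mulch 262/275 (slack 13).
By complementary slackness, y = 0 for the non-binding constraint.
The binding rows give the dual system: 6·y_crew + 5·y_equipment = 54 and 2·y_crew + 4·y_equipment = 39.
This yields shadow prices y_crew = 1.5, y_equipment = 9.
Reduced cost of retaining walls: c₃ − yᵀa₃ = 38 − (1.5·4 + 9·4) = 38 − 42 = -4.

-4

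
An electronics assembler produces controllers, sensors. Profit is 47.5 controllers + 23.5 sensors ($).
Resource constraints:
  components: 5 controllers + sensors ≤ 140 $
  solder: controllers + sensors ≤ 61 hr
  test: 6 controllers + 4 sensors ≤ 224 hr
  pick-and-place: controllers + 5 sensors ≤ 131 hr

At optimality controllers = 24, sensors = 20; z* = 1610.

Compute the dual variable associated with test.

5

Check each constraint at x*: components 140/140 (tight); solder 44/61 (slack 17); test 224/224 (tight); pick-and-place 124/131 (slack 7).
Since solder, pick-and-place are not tight, their duals are 0.
Dual feasibility on the basic columns requires 5·y_components + 6·y_test = 47.5, 1·y_components + 4·y_test = 23.5.
This yields shadow prices y_components = 3.5, y_test = 5.
Shadow price of test = 5.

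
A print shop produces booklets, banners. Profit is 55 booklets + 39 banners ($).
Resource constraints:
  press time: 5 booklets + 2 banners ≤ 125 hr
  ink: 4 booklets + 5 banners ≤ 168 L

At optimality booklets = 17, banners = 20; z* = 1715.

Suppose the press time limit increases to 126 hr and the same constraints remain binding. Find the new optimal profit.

1722

Both press time and ink are binding at x*.
From A_Bᵀ y = c: 5·y_press time + 4·y_ink = 55; 2·y_press time + 5·y_ink = 39.
→ y_press time = 7 and y_ink = 5.
Δz = y_press time·Δb = 7 × (1) = 7, so new z* = 1715 + 7 = 1722.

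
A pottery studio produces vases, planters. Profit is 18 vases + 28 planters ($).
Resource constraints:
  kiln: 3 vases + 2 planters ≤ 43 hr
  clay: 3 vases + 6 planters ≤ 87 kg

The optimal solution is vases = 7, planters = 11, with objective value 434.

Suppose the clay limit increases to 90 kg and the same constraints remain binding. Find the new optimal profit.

446

Check each constraint at x*: kiln 43/43 (tight); clay 87/87 (tight).
Dual feasibility on the basic columns requires 3·y_kiln + 3·y_clay = 18, 2·y_kiln + 6·y_clay = 28.
→ y_kiln = 2 and y_clay = 4.
Δz = y_clay·Δb = 4 × (3) = 12, so new z* = 434 + 12 = 446.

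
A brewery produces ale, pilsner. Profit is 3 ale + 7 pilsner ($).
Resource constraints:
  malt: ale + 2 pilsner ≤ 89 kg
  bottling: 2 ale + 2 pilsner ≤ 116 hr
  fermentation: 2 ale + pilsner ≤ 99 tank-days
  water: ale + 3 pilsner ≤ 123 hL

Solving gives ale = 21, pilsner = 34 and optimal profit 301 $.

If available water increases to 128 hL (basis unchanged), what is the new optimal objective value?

306

At the optimum: malt uses 89 of 89 (binding); bottling uses 110 of 116 (slack = 6); fermentation uses 76 of 99 (slack = 23); water uses 123 of 123 (binding).
By complementary slackness, y = 0 for the non-binding constraints.
Dual feasibility on the basic columns requires 1·y_malt + 1·y_water = 3, 2·y_malt + 3·y_water = 7.
Solving: y_malt = 2, y_water = 1.
Δz = y_water·Δb = 1 × (5) = 5, so new z* = 301 + 5 = 306.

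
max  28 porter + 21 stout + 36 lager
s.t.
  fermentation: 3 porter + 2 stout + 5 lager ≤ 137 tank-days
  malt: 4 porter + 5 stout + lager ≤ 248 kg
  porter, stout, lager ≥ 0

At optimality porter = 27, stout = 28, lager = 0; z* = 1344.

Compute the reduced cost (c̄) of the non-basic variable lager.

Both fermentation and malt are binding at x*.
The binding rows give the dual system: 3·y_fermentation + 4·y_malt = 28 and 2·y_fermentation + 5·y_malt = 21.
→ y_fermentation = 8 and y_malt = 1.
Reduced cost of lager: c₃ − yᵀa₃ = 36 − (8·5 + 1·1) = 36 − 41 = -5.

-5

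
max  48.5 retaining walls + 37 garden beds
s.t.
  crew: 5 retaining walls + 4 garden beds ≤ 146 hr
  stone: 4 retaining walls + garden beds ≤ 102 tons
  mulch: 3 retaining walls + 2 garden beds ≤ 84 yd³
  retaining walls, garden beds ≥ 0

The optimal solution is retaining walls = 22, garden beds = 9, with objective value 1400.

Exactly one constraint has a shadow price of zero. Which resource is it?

crew: 146/146 (binding)
stone: 97/102 (slack 5)
mulch: 84/84 (binding)
By complementary slackness, a constraint with positive slack has shadow price 0 → stone.

stone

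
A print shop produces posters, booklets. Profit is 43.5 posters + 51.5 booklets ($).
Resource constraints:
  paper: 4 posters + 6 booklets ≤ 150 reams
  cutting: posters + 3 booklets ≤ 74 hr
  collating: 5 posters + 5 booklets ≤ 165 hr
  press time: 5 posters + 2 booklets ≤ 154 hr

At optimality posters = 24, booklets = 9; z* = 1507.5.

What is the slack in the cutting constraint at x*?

23

cutting used = 1·24 + 3·9 = 51; slack = 74 − 51 = 23.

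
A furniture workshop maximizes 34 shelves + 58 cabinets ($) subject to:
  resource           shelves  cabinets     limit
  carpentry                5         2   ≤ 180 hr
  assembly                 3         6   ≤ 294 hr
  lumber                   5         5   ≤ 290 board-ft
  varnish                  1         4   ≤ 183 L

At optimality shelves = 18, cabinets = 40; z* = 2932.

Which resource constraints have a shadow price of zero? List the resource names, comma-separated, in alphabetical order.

carpentry: 170/180 (slack 10)
assembly: 294/294 (binding)
lumber: 290/290 (binding)
varnish: 178/183 (slack 5)
By complementary slackness, a constraint with positive slack has shadow price 0 → carpentry, varnish.

carpentry, varnish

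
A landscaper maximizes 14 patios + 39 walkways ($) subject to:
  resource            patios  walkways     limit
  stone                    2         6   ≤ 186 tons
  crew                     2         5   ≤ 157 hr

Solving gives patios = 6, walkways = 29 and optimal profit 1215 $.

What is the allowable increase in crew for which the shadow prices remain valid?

29

Binding constraints: stone, crew. The basis is B = [[2,6],[2,5]] with det -2.
Per unit increase in crew, x* moves by d = (3, -1).
The basis stays optimal until walkways reaches 0; allowable increase = 29 hr.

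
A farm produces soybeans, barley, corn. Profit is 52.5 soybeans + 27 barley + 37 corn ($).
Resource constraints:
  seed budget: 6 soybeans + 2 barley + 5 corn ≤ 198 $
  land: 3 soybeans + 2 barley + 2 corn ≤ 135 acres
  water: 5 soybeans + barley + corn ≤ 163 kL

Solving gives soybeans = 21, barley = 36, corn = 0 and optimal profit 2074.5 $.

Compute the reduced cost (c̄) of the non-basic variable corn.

Binding: seed budget and land. Non-binding: water (22 unused).
Since water is not tight, its dual is 0.
Dual feasibility on the basic columns requires 6·y_seed budget + 3·y_land = 52.5, 2·y_seed budget + 2·y_land = 27.
→ y_seed budget = 4 and y_land = 9.5.
Reduced cost of corn: c₃ − yᵀa₃ = 37 − (4·5 + 9.5·2) = 37 − 39 = -2.

-2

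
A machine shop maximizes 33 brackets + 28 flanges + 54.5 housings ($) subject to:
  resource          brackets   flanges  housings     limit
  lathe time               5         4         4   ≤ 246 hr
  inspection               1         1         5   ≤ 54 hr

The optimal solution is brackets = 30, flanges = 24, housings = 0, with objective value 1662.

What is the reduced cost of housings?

-5.5

At the optimum: lathe time uses 246 of 246 (binding); inspection uses 54 of 54 (binding).
From A_Bᵀ y = c: 5·y_lathe time + 1·y_inspection = 33; 4·y_lathe time + 1·y_inspection = 28.
Solving: y_lathe time = 5, y_inspection = 8.
Reduced cost of housings: c₃ − yᵀa₃ = 54.5 − (5·4 + 8·5) = 54.5 − 60 = -5.5.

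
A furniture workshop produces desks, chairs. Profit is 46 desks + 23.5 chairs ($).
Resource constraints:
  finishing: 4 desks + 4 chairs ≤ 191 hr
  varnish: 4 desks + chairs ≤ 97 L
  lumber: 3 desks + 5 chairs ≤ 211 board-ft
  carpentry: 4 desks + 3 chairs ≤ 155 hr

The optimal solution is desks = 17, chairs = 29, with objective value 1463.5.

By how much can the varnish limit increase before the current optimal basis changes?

Binding constraints: varnish, carpentry. The basis is B = [[4,1],[4,3]] with det 8.
Per unit increase in varnish, x* moves by d = (0.375, -0.5).
The basis stays optimal until chairs reaches 0; allowable increase = 58 L.

58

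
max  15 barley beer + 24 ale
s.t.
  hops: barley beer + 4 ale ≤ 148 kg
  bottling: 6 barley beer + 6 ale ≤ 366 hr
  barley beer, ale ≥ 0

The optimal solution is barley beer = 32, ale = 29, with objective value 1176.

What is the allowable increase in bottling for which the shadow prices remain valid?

Binding constraints: hops, bottling. The basis is B = [[1,4],[6,6]] with det -18.
Per unit increase in bottling, x* moves by d = (0.2222, -0.0556).
The basis stays optimal until ale reaches 0; allowable increase = 522 hr.

522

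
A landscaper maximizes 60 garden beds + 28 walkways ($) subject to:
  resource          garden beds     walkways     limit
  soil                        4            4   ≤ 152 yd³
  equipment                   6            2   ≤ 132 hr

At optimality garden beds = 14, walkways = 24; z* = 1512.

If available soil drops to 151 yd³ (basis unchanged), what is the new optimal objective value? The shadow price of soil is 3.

1509

Δb = -1, so new z* = 1512 + (3)·(-1) = 1512 − 3 = 1509.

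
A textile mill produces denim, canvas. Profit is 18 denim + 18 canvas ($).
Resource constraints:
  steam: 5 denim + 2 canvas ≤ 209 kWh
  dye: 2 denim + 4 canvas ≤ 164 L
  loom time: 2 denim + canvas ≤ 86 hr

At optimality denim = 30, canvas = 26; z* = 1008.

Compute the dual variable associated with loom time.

6

At the optimum: steam uses 202 of 209 (slack = 7); dye uses 164 of 164 (binding); loom time uses 86 of 86 (binding).
By complementary slackness, y = 0 for the non-binding constraint.
From A_Bᵀ y = c: 2·y_dye + 2·y_loom time = 18; 4·y_dye + 1·y_loom time = 18.
→ y_dye = 3 and y_loom time = 6.
Shadow price of loom time = 6.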